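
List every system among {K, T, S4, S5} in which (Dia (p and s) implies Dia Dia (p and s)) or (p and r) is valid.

T, S4, S5

T-tableau for the negation not ((Dia (p and s) implies Dia Dia (p and s)) or (p and r)):
1. not ((Dia (p and s) implies Dia Dia (p and s)) or (p and r)), w0
2. not (Dia (p and s) implies Dia Dia (p and s)), w0
3. not (p and r), w0
4. Dia (p and s), w0
5. not Dia Dia (p and s), w0
6. not Dia (p and s), w0
7. not (p and s), w0
8. not r, w0
9. not s, w0
10. p and s, w1
11. p, w1
12. s, w1
13. not Dia (p and s), w1
14. not (p and s), w1
15. not s, w1
Accessibility: w0Rw0, w0Rw1, w1Rw1
Branch closes: s and not s both at w1.
Every branch closes (one shown): valid in T, hence also in S4, S5 (every theorem of T is a theorem of S4 and S5).
K-tableau for the negation not ((Dia (p and s) implies Dia Dia (p and s)) or (p and r)):
1. not ((Dia (p and s) implies Dia Dia (p and s)) or (p and r)), w0
2. not (Dia (p and s) implies Dia Dia (p and s)), w0
3. not (p and r), w0
4. Dia (p and s), w0
5. not Dia Dia (p and s), w0
6. not r, w0
7. p and s, w1
8. p, w1
9. s, w1
10. not Dia (p and s), w1
Accessibility: w0Rw1
Complete open branch: countermodel on a K-frame, so not valid in K.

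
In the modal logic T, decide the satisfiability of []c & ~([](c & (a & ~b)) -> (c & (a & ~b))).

Unsatisfiable (every branch closes)

1. []c & ~([](c & (a & ~b)) -> (c & (a & ~b))), 0
2. []c, 0   [&-rule on 1]
3. ~([](c & (a & ~b)) -> (c & (a & ~b))), 0   [&-rule on 1]
4. [](c & (a & ~b)), 0   [~->-rule on 3]
5. ~(c & (a & ~b)), 0   [~->-rule on 3]
6. c, 0   [[]-rule on 2 via 0R0]
7. c & (a & ~b), 0   [[]-rule on 4 via 0R0]
8. a & ~b, 0   [&-rule on 7]
9. a, 0   [&-rule on 8]
10. ~b, 0   [&-rule on 8]
11. ~(a & ~b), 0   [~&-rule on 5 (branches; this branch)]
12. b, 0   [~&-rule on 11 (branches; this branch)]
Accessibility: 0R0
Branch closes: b and ~b both at 0.
(One branch shown.) All branches close.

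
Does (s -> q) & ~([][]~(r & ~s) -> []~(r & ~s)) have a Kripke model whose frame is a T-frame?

No, unsatisfiable

1. (s -> q) & ~([][]~(r & ~s) -> []~(r & ~s)), u
2. s -> q, u
3. ~([][]~(r & ~s) -> []~(r & ~s)), u
4. [][]~(r & ~s), u
5. ~[]~(r & ~s), u
6. []~(r & ~s), u
7. ~(r & ~s), u
8. q, u
9. s, u
10. r & ~s, v
11. r, v
12. ~s, v
13. []~(r & ~s), v
14. ~(r & ~s), v
15. s, v
Accessibility: uRu, uRv, vRv
Branch closes: s and ~s both at v.
(One branch shown.) All branches close.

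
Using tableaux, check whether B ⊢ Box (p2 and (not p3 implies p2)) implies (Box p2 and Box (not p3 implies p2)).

Tableau for the negation not (Box (p2 and (not p3 implies p2)) implies (Box p2 and Box (not p3 implies p2))):
1. not (Box (p2 and (not p3 implies p2)) implies (Box p2 and Box (not p3 implies p2))), 0
2. Box (p2 and (not p3 implies p2)), 0   [neg-implies-rule on 1]
3. not (Box p2 and Box (not p3 implies p2)), 0   [neg-implies-rule on 1]
4. p2 and (not p3 implies p2), 0   [Box-rule on 2 via 0R0]
5. p2, 0   [and-rule on 4]
6. not p3 implies p2, 0   [and-rule on 4]
7. not Box (not p3 implies p2), 0   [neg-and-rule on 3 (branches; this branch)]
8. not (not p3 implies p2), 1   [neg-Box-rule on 7: fresh world 1, 0R1]
9. not p3, 1   [neg-implies-rule on 8]
10. not p2, 1   [neg-implies-rule on 8]
11. p2 and (not p3 implies p2), 1   [Box-rule on 2 via 0R1]
12. p2, 1   [and-rule on 11]
13. not p3 implies p2, 1   [and-rule on 11]
Accessibility: 0R0, 0R1, 1R0, 1R1
Branch closes: p2 and not p2 both at 1.
Every branch of the negation's tableau closes; the branch above is one of them.

Valid in B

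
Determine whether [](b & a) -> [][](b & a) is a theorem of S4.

Tableau for the negation ~([](b & a) -> [][](b & a)):
1. ~([](b & a) -> [][](b & a)), w0
2. [](b & a), w0
3. ~[][](b & a), w0
4. b & a, w0
5. b, w0
6. a, w0
7. ~[](b & a), w1
8. b & a, w1
9. b, w1
10. a, w1
11. ~(b & a), w2
12. b & a, w2
13. b, w2
14. a, w2
15. ~a, w2
Accessibility: w0Rw0, w0Rw1, w0Rw2, w1Rw1, w1Rw2, w2Rw2
Branch closes: a and ~a both at w2.
Every branch of the negation's tableau closes; the branch above is one of them.

Valid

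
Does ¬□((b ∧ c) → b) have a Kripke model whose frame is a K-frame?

1. ¬□((b ∧ c) → b), u
2. ¬((b ∧ c) → b), v
3. b ∧ c, v
4. ¬b, v
5. b, v
6. c, v
Accessibility: uRv
Branch closes: b and ¬b both at v.
Every branch closes; the branch above is one of them.

Unsatisfiable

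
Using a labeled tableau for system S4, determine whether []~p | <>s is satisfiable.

1. []~p | <>s, 0
2. <>s, 0
3. s, 1
Accessibility: 0R0, 0R1, 1R1

Yes, satisfiable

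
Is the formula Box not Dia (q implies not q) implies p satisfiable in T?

Satisfiable

1. Box not Dia (q implies not q) implies p, u
2. p, u
Accessibility: uRu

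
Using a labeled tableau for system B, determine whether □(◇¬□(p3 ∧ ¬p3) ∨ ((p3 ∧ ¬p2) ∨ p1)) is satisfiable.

Satisfiable

1. □(◇¬□(p3 ∧ ¬p3) ∨ ((p3 ∧ ¬p2) ∨ p1)), w0
2. ◇¬□(p3 ∧ ¬p3) ∨ ((p3 ∧ ¬p2) ∨ p1), w0   [□-rule on 1 via w0Rw0]
3. (p3 ∧ ¬p2) ∨ p1, w0   [∨-rule on 2 (branches; this branch)]
4. p1, w0   [∨-rule on 3 (branches; this branch)]
Accessibility: w0Rw0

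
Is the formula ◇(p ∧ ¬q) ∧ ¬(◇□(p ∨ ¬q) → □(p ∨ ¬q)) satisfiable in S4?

Satisfiable (open branch found)

1. ◇(p ∧ ¬q) ∧ ¬(◇□(p ∨ ¬q) → □(p ∨ ¬q)), 0
2. ◇(p ∧ ¬q), 0
3. ¬(◇□(p ∨ ¬q) → □(p ∨ ¬q)), 0
4. ◇□(p ∨ ¬q), 0
5. ¬□(p ∨ ¬q), 0
6. p ∧ ¬q, 1
7. p, 1
8. ¬q, 1
9. □(p ∨ ¬q), 2
10. p ∨ ¬q, 2
11. ¬q, 2
12. ¬(p ∨ ¬q), 3
13. ¬p, 3
14. q, 3
Accessibility: 0R0, 0R1, 0R2, 0R3, 1R1, 2R2, 3R3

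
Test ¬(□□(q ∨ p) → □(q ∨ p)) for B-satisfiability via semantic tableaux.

1. ¬(□□(q ∨ p) → □(q ∨ p)), u
2. □□(q ∨ p), u
3. ¬□(q ∨ p), u
4. □(q ∨ p), u
5. q ∨ p, u
6. p, u
7. ¬(q ∨ p), v
8. ¬q, v
9. ¬p, v
10. □(q ∨ p), v
11. q ∨ p, v
12. p, v
Accessibility: uRu, uRv, vRu, vRv
Branch closes: p and ¬p both at v.
All branches of the tableau close; one closing branch shown above.

No, unsatisfiable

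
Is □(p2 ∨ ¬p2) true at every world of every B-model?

Tableau for the negation ¬□(p2 ∨ ¬p2):
1. ¬□(p2 ∨ ¬p2), u
2. ¬(p2 ∨ ¬p2), v
3. ¬p2, v
4. p2, v
Accessibility: uRu, uRv, vRu, vRv
Branch closes: p2 and ¬p2 both at v.
Every branch of the negation's tableau closes; the branch above is one of them.

Valid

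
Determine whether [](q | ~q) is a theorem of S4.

Tableau for the negation ~[](q | ~q):
1. ~[](q | ~q), 0
2. ~(q | ~q), 1
3. ~q, 1
4. q, 1
Accessibility: 0R0, 0R1, 1R1
Branch closes: q and ~q both at 1.
Every branch of the negation's tableau closes; the branch above is one of them.

Valid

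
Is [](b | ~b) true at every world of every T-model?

Valid

Tableau for the negation ~[](b | ~b):
1. ~[](b | ~b), u
2. ~(b | ~b), v   [~[]-rule on 1: fresh world v, uRv]
3. ~b, v   [~|-rule on 2]
4. b, v   [~|-rule on 2]
Accessibility: uRu, uRv, vRv
Branch closes: b and ~b both at v.
Every branch of the negation's tableau closes; the branch above is one of them.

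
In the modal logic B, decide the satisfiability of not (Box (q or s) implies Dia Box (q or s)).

Unsatisfiable (every branch closes)

1. not (Box (q or s) implies Dia Box (q or s)), 0
2. Box (q or s), 0
3. not Dia Box (q or s), 0
4. q or s, 0
5. not Box (q or s), 0
6. s, 0
7. not (q or s), 1
8. not q, 1
9. not s, 1
10. q or s, 1
11. not Box (q or s), 1
12. s, 1
Accessibility: 0R0, 0R1, 1R0, 1R1
Branch closes: s and not s both at 1.
Every branch closes; the branch above is one of them.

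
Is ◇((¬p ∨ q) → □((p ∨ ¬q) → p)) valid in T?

Tableau for the negation ¬◇((¬p ∨ q) → □((p ∨ ¬q) → p)):
1. ¬◇((¬p ∨ q) → □((p ∨ ¬q) → p)), 0
2. ¬((¬p ∨ q) → □((p ∨ ¬q) → p)), 0   [¬◇-rule on 1 via 0R0]
3. ¬p ∨ q, 0   [¬→-rule on 2]
4. ¬□((p ∨ ¬q) → p), 0   [¬→-rule on 2]
5. q, 0   [∨-rule on 3 (branches; this branch)]
6. ¬((p ∨ ¬q) → p), 1   [¬□-rule on 4: fresh world 1, 0R1]
7. p ∨ ¬q, 1   [¬→-rule on 6]
8. ¬p, 1   [¬→-rule on 6]
9. ¬((¬p ∨ q) → □((p ∨ ¬q) → p)), 1   [¬◇-rule on 1 via 0R1]
10. ¬p ∨ q, 1   [¬→-rule on 9]
11. ¬□((p ∨ ¬q) → p), 1   [¬→-rule on 9]
12. ¬q, 1   [∨-rule on 7 (branches; this branch)]
13. ¬((p ∨ ¬q) → p), 2   [¬□-rule on 11: fresh world 2, 1R2]
14. p ∨ ¬q, 2   [¬→-rule on 13]
15. ¬p, 2   [¬→-rule on 13]
16. ¬q, 2   [∨-rule on 14 (branches; this branch)]
Accessibility: 0R0, 0R1, 1R1, 1R2, 2R2
The negation has an open branch (countermodel exists).

No, not valid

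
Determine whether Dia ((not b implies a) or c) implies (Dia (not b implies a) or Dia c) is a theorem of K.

Yes, valid

Tableau for the negation not (Dia ((not b implies a) or c) implies (Dia (not b implies a) or Dia c)):
1. not (Dia ((not b implies a) or c) implies (Dia (not b implies a) or Dia c)), w0
2. Dia ((not b implies a) or c), w0
3. not (Dia (not b implies a) or Dia c), w0
4. not Dia (not b implies a), w0
5. not Dia c, w0
6. (not b implies a) or c, w1
7. not (not b implies a), w1
8. not b, w1
9. not a, w1
10. not c, w1
11. not b implies a, w1
12. a, w1
Accessibility: w0Rw1
Branch closes: a and not a both at w1.
Every branch of the negation's tableau closes; the branch above is one of them.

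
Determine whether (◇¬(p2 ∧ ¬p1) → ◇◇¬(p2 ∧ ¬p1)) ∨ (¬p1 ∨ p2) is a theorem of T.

Valid in T

Tableau for the negation ¬((◇¬(p2 ∧ ¬p1) → ◇◇¬(p2 ∧ ¬p1)) ∨ (¬p1 ∨ p2)):
1. ¬((◇¬(p2 ∧ ¬p1) → ◇◇¬(p2 ∧ ¬p1)) ∨ (¬p1 ∨ p2)), 0
2. ¬(◇¬(p2 ∧ ¬p1) → ◇◇¬(p2 ∧ ¬p1)), 0
3. ¬(¬p1 ∨ p2), 0
4. ◇¬(p2 ∧ ¬p1), 0
5. ¬◇◇¬(p2 ∧ ¬p1), 0
6. p1, 0
7. ¬p2, 0
8. ¬◇¬(p2 ∧ ¬p1), 0
9. p2 ∧ ¬p1, 0
10. p2, 0
11. ¬p1, 0
Accessibility: 0R0
Branch closes: p2 and ¬p2 both at 0.
All branches of the negation close; one closing branch shown above.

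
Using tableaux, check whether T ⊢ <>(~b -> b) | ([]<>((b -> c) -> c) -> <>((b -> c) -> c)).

Tableau for the negation ~(<>(~b -> b) | ([]<>((b -> c) -> c) -> <>((b -> c) -> c))):
1. ~(<>(~b -> b) | ([]<>((b -> c) -> c) -> <>((b -> c) -> c))), w0
2. ~<>(~b -> b), w0   [~|-rule on 1]
3. ~([]<>((b -> c) -> c) -> <>((b -> c) -> c)), w0   [~|-rule on 1]
4. []<>((b -> c) -> c), w0   [~->-rule on 3]
5. ~<>((b -> c) -> c), w0   [~->-rule on 3]
6. ~(~b -> b), w0   [~<>-rule on 2 via w0Rw0]
7. ~b, w0   [~->-rule on 6]
8. <>((b -> c) -> c), w0   [[]-rule on 4 via w0Rw0]
9. ~((b -> c) -> c), w0   [~<>-rule on 5 via w0Rw0]
10. b -> c, w0   [~->-rule on 9]
11. ~c, w0   [~->-rule on 9]
12. (b -> c) -> c, w1   [<>-rule on 8: fresh world w1, w0Rw1]
13. ~(~b -> b), w1   [~<>-rule on 2 via w0Rw1]
14. ~b, w1   [~->-rule on 13]
15. <>((b -> c) -> c), w1   [[]-rule on 4 via w0Rw1]
16. ~((b -> c) -> c), w1   [~<>-rule on 5 via w0Rw1]
17. b -> c, w1   [~->-rule on 16]
18. ~c, w1   [~->-rule on 16]
19. ~(b -> c), w1   [->-rule on 12 (branches; this branch)]
20. b, w1   [~->-rule on 19]
Accessibility: w0Rw0, w0Rw1, w1Rw1
Branch closes: b and ~b both at w1.
All branches of the negation close; one closing branch shown above.

Valid in T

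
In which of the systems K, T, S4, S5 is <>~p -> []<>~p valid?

S5

S4-tableau for the negation ~(<>~p -> []<>~p):
1. ~(<>~p -> []<>~p), w0
2. <>~p, w0   [~->-rule on 1]
3. ~[]<>~p, w0   [~->-rule on 1]
4. ~p, w1   [<>-rule on 2: fresh world w1, w0Rw1]
5. ~<>~p, w2   [~[]-rule on 3: fresh world w2, w0Rw2]
6. p, w2   [~<>-rule on 5 via w2Rw2]
Accessibility: w0Rw0, w0Rw1, w0Rw2, w1Rw1, w2Rw2
Complete open branch: countermodel on an S4-frame, so not valid in S4, nor in K, T (the same frame is also a K-frame and a T-frame).
S5-tableau for the negation ~(<>~p -> []<>~p):
1. ~(<>~p -> []<>~p), w0
2. <>~p, w0   [~->-rule on 1]
3. ~[]<>~p, w0   [~->-rule on 1]
4. ~p, w1   [<>-rule on 2: fresh world w1, w0Rw1]
5. ~<>~p, w2   [~[]-rule on 3: fresh world w2, w0Rw2]
6. p, w0   [~<>-rule on 5 via w2Rw0]
7. p, w1   [~<>-rule on 5 via w2Rw1]
Accessibility: w0Rw0, w0Rw1, w0Rw2, w1Rw0, w1Rw1, w1Rw2, w2Rw0, w2Rw1, w2Rw2
Branch closes: p and ~p both at w1.
Every branch closes (one shown): valid in S5.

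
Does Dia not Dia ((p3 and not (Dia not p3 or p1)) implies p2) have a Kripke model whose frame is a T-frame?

1. Dia not Dia ((p3 and not (Dia not p3 or p1)) implies p2), u
2. not Dia ((p3 and not (Dia not p3 or p1)) implies p2), v   [Dia-rule on 1: fresh world v, uRv]
3. not ((p3 and not (Dia not p3 or p1)) implies p2), v   [neg-Dia-rule on 2 via vRv]
4. p3 and not (Dia not p3 or p1), v   [neg-implies-rule on 3]
5. not p2, v   [neg-implies-rule on 3]
6. p3, v   [and-rule on 4]
7. not (Dia not p3 or p1), v   [and-rule on 4]
8. not Dia not p3, v   [neg-or-rule on 7]
9. not p1, v   [neg-or-rule on 7]
Accessibility: uRu, uRv, vRv

Satisfiable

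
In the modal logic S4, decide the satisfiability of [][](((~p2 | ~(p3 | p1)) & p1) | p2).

1. [][](((~p2 | ~(p3 | p1)) & p1) | p2), 0
2. [](((~p2 | ~(p3 | p1)) & p1) | p2), 0
3. ((~p2 | ~(p3 | p1)) & p1) | p2, 0
4. p2, 0
Accessibility: 0R0

Yes, satisfiable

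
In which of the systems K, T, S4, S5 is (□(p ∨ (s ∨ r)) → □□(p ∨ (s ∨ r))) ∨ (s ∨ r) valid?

S4, S5

S4-tableau for the negation ¬((□(p ∨ (s ∨ r)) → □□(p ∨ (s ∨ r))) ∨ (s ∨ r)):
1. ¬((□(p ∨ (s ∨ r)) → □□(p ∨ (s ∨ r))) ∨ (s ∨ r)), 0
2. ¬(□(p ∨ (s ∨ r)) → □□(p ∨ (s ∨ r))), 0
3. ¬(s ∨ r), 0
4. □(p ∨ (s ∨ r)), 0
5. ¬□□(p ∨ (s ∨ r)), 0
6. ¬s, 0
7. ¬r, 0
8. p ∨ (s ∨ r), 0
9. p, 0
10. ¬□(p ∨ (s ∨ r)), 1
11. p ∨ (s ∨ r), 1
12. s ∨ r, 1
13. r, 1
14. ¬(p ∨ (s ∨ r)), 2
15. ¬p, 2
16. ¬(s ∨ r), 2
17. ¬s, 2
18. ¬r, 2
19. p ∨ (s ∨ r), 2
20. s ∨ r, 2
21. r, 2
Accessibility: 0R0, 0R1, 0R2, 1R1, 1R2, 2R2
Branch closes: r and ¬r both at 2.
Every branch closes (one shown): valid in S4, hence also in S5 (every theorem of S4 is a theorem of S5).
T-tableau for the negation ¬((□(p ∨ (s ∨ r)) → □□(p ∨ (s ∨ r))) ∨ (s ∨ r)):
1. ¬((□(p ∨ (s ∨ r)) → □□(p ∨ (s ∨ r))) ∨ (s ∨ r)), 0
2. ¬(□(p ∨ (s ∨ r)) → □□(p ∨ (s ∨ r))), 0
3. ¬(s ∨ r), 0
4. □(p ∨ (s ∨ r)), 0
5. ¬□□(p ∨ (s ∨ r)), 0
6. ¬s, 0
7. ¬r, 0
8. p ∨ (s ∨ r), 0
9. p, 0
10. ¬□(p ∨ (s ∨ r)), 1
11. p ∨ (s ∨ r), 1
12. s ∨ r, 1
13. r, 1
14. ¬(p ∨ (s ∨ r)), 2
15. ¬p, 2
16. ¬(s ∨ r), 2
17. ¬s, 2
18. ¬r, 2
Accessibility: 0R0, 0R1, 1R1, 1R2, 2R2
Complete open branch: countermodel on a T-frame, so not valid in T, nor in K (the same frame is also a K-frame).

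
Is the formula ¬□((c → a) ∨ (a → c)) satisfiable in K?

Unsatisfiable (every branch closes)

1. ¬□((c → a) ∨ (a → c)), u
2. ¬((c → a) ∨ (a → c)), v   [¬□-rule on 1: fresh world v, uRv]
3. ¬(c → a), v   [¬∨-rule on 2]
4. ¬(a → c), v   [¬∨-rule on 2]
5. c, v   [¬→-rule on 3]
6. ¬a, v   [¬→-rule on 3]
7. a, v   [¬→-rule on 4]
8. ¬c, v   [¬→-rule on 4]
Accessibility: uRv
Branch closes: a and ¬a both at v.
(One branch shown.) All branches close.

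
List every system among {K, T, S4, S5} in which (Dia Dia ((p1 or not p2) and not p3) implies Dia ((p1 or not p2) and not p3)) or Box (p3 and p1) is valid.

S4, S5

S4-tableau for the negation not ((Dia Dia ((p1 or not p2) and not p3) implies Dia ((p1 or not p2) and not p3)) or Box (p3 and p1)):
1. not ((Dia Dia ((p1 or not p2) and not p3) implies Dia ((p1 or not p2) and not p3)) or Box (p3 and p1)), u
2. not (Dia Dia ((p1 or not p2) and not p3) implies Dia ((p1 or not p2) and not p3)), u   [neg-or-rule on 1]
3. not Box (p3 and p1), u   [neg-or-rule on 1]
4. Dia Dia ((p1 or not p2) and not p3), u   [neg-implies-rule on 2]
5. not Dia ((p1 or not p2) and not p3), u   [neg-implies-rule on 2]
6. not ((p1 or not p2) and not p3), u   [neg-Dia-rule on 5 via uRu]
7. not (p1 or not p2), u   [neg-and-rule on 6 (branches; this branch)]
8. not p1, u   [neg-or-rule on 7]
9. p2, u   [neg-or-rule on 7]
10. not (p3 and p1), v   [neg-Box-rule on 3: fresh world v, uRv]
11. not ((p1 or not p2) and not p3), v   [neg-Dia-rule on 5 via uRv]
12. not p1, v   [neg-and-rule on 10 (branches; this branch)]
13. not (p1 or not p2), v   [neg-and-rule on 11 (branches; this branch)]
14. p2, v   [neg-or-rule on 13]
15. Dia ((p1 or not p2) and not p3), w   [Dia-rule on 4: fresh world w, uRw]
16. not ((p1 or not p2) and not p3), w   [neg-Dia-rule on 5 via uRw]
17. not (p1 or not p2), w   [neg-and-rule on 16 (branches; this branch)]
18. not p1, w   [neg-or-rule on 17]
19. p2, w   [neg-or-rule on 17]
20. (p1 or not p2) and not p3, x   [Dia-rule on 15: fresh world x, wRx]
21. p1 or not p2, x   [and-rule on 20]
22. not p3, x   [and-rule on 20]
23. not ((p1 or not p2) and not p3), x   [neg-Dia-rule on 5 via uRx]
24. not p2, x   [or-rule on 21 (branches; this branch)]
25. not (p1 or not p2), x   [neg-and-rule on 23 (branches; this branch)]
26. not p1, x   [neg-or-rule on 25]
27. p2, x   [neg-or-rule on 25]
Accessibility: uRu, uRv, uRw, uRx, vRv, wRw, wRx, xRx
Branch closes: p2 and not p2 both at x.
Every branch closes (one shown): valid in S4, hence also in S5 (every theorem of S4 is a theorem of S5).
T-tableau for the negation not ((Dia Dia ((p1 or not p2) and not p3) implies Dia ((p1 or not p2) and not p3)) or Box (p3 and p1)):
1. not ((Dia Dia ((p1 or not p2) and not p3) implies Dia ((p1 or not p2) and not p3)) or Box (p3 and p1)), u
2. not (Dia Dia ((p1 or not p2) and not p3) implies Dia ((p1 or not p2) and not p3)), u   [neg-or-rule on 1]
3. not Box (p3 and p1), u   [neg-or-rule on 1]
4. Dia Dia ((p1 or not p2) and not p3), u   [neg-implies-rule on 2]
5. not Dia ((p1 or not p2) and not p3), u   [neg-implies-rule on 2]
6. not ((p1 or not p2) and not p3), u   [neg-Dia-rule on 5 via uRu]
7. p3, u   [neg-and-rule on 6 (branches; this branch)]
8. not (p3 and p1), v   [neg-Box-rule on 3: fresh world v, uRv]
9. not ((p1 or not p2) and not p3), v   [neg-Dia-rule on 5 via uRv]
10. not p1, v   [neg-and-rule on 8 (branches; this branch)]
11. p3, v   [neg-and-rule on 9 (branches; this branch)]
12. Dia ((p1 or not p2) and not p3), w   [Dia-rule on 4: fresh world w, uRw]
13. not ((p1 or not p2) and not p3), w   [neg-Dia-rule on 5 via uRw]
14. p3, w   [neg-and-rule on 13 (branches; this branch)]
15. (p1 or not p2) and not p3, x   [Dia-rule on 12: fresh world x, wRx]
16. p1 or not p2, x   [and-rule on 15]
17. not p3, x   [and-rule on 15]
18. not p2, x   [or-rule on 16 (branches; this branch)]
Accessibility: uRu, uRv, uRw, vRv, wRw, wRx, xRx
Complete open branch: countermodel on a T-frame, so not valid in T, nor in K (the same frame is also a K-frame).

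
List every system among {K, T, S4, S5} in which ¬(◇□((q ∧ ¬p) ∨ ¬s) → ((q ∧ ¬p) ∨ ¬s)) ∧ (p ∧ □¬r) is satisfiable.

K, T, S4

S4-tableau for the formula:
1. ¬(◇□((q ∧ ¬p) ∨ ¬s) → ((q ∧ ¬p) ∨ ¬s)) ∧ (p ∧ □¬r), u
2. ¬(◇□((q ∧ ¬p) ∨ ¬s) → ((q ∧ ¬p) ∨ ¬s)), u   [∧-rule on 1]
3. p ∧ □¬r, u   [∧-rule on 1]
4. ◇□((q ∧ ¬p) ∨ ¬s), u   [¬→-rule on 2]
5. ¬((q ∧ ¬p) ∨ ¬s), u   [¬→-rule on 2]
6. p, u   [∧-rule on 3]
7. □¬r, u   [∧-rule on 3]
8. ¬(q ∧ ¬p), u   [¬∨-rule on 5]
9. s, u   [¬∨-rule on 5]
10. ¬r, u   [□-rule on 7 via uRu]
11. □((q ∧ ¬p) ∨ ¬s), v   [◇-rule on 4: fresh world v, uRv]
12. ¬r, v   [□-rule on 7 via uRv]
13. (q ∧ ¬p) ∨ ¬s, v   [□-rule on 11 via vRv]
14. ¬s, v   [∨-rule on 13 (branches; this branch)]
Accessibility: uRu, uRv, vRv
Complete open branch: satisfiable in S4, hence also in K, T (this S4-model is also a K-model and a T-model).
S5-tableau for the formula:
1. ¬(◇□((q ∧ ¬p) ∨ ¬s) → ((q ∧ ¬p) ∨ ¬s)) ∧ (p ∧ □¬r), u
2. ¬(◇□((q ∧ ¬p) ∨ ¬s) → ((q ∧ ¬p) ∨ ¬s)), u   [∧-rule on 1]
3. p ∧ □¬r, u   [∧-rule on 1]
4. ◇□((q ∧ ¬p) ∨ ¬s), u   [¬→-rule on 2]
5. ¬((q ∧ ¬p) ∨ ¬s), u   [¬→-rule on 2]
6. p, u   [∧-rule on 3]
7. □¬r, u   [∧-rule on 3]
8. ¬(q ∧ ¬p), u   [¬∨-rule on 5]
9. s, u   [¬∨-rule on 5]
10. ¬r, u   [□-rule on 7 via uRu]
11. □((q ∧ ¬p) ∨ ¬s), v   [◇-rule on 4: fresh world v, uRv]
12. ¬r, v   [□-rule on 7 via uRv]
13. (q ∧ ¬p) ∨ ¬s, u   [□-rule on 11 via vRu]
14. (q ∧ ¬p) ∨ ¬s, v   [□-rule on 11 via vRv]
15. q ∧ ¬p, u   [∨-rule on 13 (branches; this branch)]
16. q, u   [∧-rule on 15]
17. ¬p, u   [∧-rule on 15]
Accessibility: uRu, uRv, vRu, vRv
Branch closes: p and ¬p both at u.
Every branch closes (one shown): unsatisfiable in S5.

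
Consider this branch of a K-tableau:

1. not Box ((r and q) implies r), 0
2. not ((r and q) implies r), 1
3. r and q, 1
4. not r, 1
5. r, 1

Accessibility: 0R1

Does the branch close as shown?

Both r and not r appear at 1.

Yes, closed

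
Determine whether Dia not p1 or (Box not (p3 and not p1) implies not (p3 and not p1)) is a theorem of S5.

Yes, valid

Tableau for the negation not (Dia not p1 or (Box not (p3 and not p1) implies not (p3 and not p1))):
1. not (Dia not p1 or (Box not (p3 and not p1) implies not (p3 and not p1))), u
2. not Dia not p1, u
3. not (Box not (p3 and not p1) implies not (p3 and not p1)), u
4. Box not (p3 and not p1), u
5. p3 and not p1, u
6. p3, u
7. not p1, u
8. p1, u
Accessibility: uRu
Branch closes: p1 and not p1 both at u.
All branches of the negation close; one closing branch shown above.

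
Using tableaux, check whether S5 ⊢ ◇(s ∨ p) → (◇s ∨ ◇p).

Valid in S5

Tableau for the negation ¬(◇(s ∨ p) → (◇s ∨ ◇p)):
1. ¬(◇(s ∨ p) → (◇s ∨ ◇p)), 0
2. ◇(s ∨ p), 0
3. ¬(◇s ∨ ◇p), 0
4. ¬◇s, 0
5. ¬◇p, 0
6. ¬s, 0
7. ¬p, 0
8. s ∨ p, 1
9. ¬s, 1
10. ¬p, 1
11. p, 1
Accessibility: 0R0, 0R1, 1R0, 1R1
Branch closes: p and ¬p both at 1.
Every branch of the negation's tableau closes; the branch above is one of them.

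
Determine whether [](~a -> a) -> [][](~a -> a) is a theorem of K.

No, not valid

Tableau for the negation ~([](~a -> a) -> [][](~a -> a)):
1. ~([](~a -> a) -> [][](~a -> a)), w0
2. [](~a -> a), w0
3. ~[][](~a -> a), w0
4. ~[](~a -> a), w1
5. ~a -> a, w1
6. a, w1
7. ~(~a -> a), w2
8. ~a, w2
Accessibility: w0Rw1, w1Rw2
The negation has an open branch (countermodel exists).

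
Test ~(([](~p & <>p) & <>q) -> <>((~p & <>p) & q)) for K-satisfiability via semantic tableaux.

1. ~(([](~p & <>p) & <>q) -> <>((~p & <>p) & q)), u
2. [](~p & <>p) & <>q, u
3. ~<>((~p & <>p) & q), u
4. [](~p & <>p), u
5. <>q, u
6. q, v
7. ~((~p & <>p) & q), v
8. ~p & <>p, v
9. ~p, v
10. <>p, v
11. ~(~p & <>p), v
12. ~<>p, v
13. p, w
14. ~p, w
Accessibility: uRv, vRw
Branch closes: p and ~p both at w.
(One branch shown.) All branches close.

Unsatisfiable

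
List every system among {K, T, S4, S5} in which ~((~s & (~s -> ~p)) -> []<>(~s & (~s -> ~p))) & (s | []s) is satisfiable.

K

K-tableau for the formula:
1. ~((~s & (~s -> ~p)) -> []<>(~s & (~s -> ~p))) & (s | []s), 0
2. ~((~s & (~s -> ~p)) -> []<>(~s & (~s -> ~p))), 0
3. s | []s, 0
4. ~s & (~s -> ~p), 0
5. ~[]<>(~s & (~s -> ~p)), 0
6. ~s, 0
7. ~s -> ~p, 0
8. []s, 0
9. ~p, 0
10. ~<>(~s & (~s -> ~p)), 1
11. s, 1
Accessibility: 0R1
Complete open branch: satisfiable in K.
T-tableau for the formula:
1. ~((~s & (~s -> ~p)) -> []<>(~s & (~s -> ~p))) & (s | []s), 0
2. ~((~s & (~s -> ~p)) -> []<>(~s & (~s -> ~p))), 0
3. s | []s, 0
4. ~s & (~s -> ~p), 0
5. ~[]<>(~s & (~s -> ~p)), 0
6. ~s, 0
7. ~s -> ~p, 0
8. []s, 0
9. s, 0
Accessibility: 0R0
Branch closes: s and ~s both at 0.
Every branch closes (one shown): unsatisfiable in T, hence also in S4, S5 (every S4/S5-frame is a T-frame).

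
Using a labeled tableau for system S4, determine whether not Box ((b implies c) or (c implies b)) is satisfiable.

No, unsatisfiable

1. not Box ((b implies c) or (c implies b)), 0
2. not ((b implies c) or (c implies b)), 1
3. not (b implies c), 1
4. not (c implies b), 1
5. b, 1
6. not c, 1
7. c, 1
8. not b, 1
Accessibility: 0R0, 0R1, 1R1
Branch closes: c and not c both at 1.
Every branch closes; the branch above is one of them.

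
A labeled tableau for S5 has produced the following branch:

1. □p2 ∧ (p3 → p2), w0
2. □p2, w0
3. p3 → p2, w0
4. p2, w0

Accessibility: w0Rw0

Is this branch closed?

No world carries both an atom and its negation.

No, open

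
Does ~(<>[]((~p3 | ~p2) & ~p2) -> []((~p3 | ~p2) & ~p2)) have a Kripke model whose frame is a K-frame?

1. ~(<>[]((~p3 | ~p2) & ~p2) -> []((~p3 | ~p2) & ~p2)), 0
2. <>[]((~p3 | ~p2) & ~p2), 0   [~->-rule on 1]
3. ~[]((~p3 | ~p2) & ~p2), 0   [~->-rule on 1]
4. []((~p3 | ~p2) & ~p2), 1   [<>-rule on 2: fresh world 1, 0R1]
5. ~((~p3 | ~p2) & ~p2), 2   [~[]-rule on 3: fresh world 2, 0R2]
6. p2, 2   [~&-rule on 5 (branches; this branch)]
Accessibility: 0R1, 0R2

Satisfiable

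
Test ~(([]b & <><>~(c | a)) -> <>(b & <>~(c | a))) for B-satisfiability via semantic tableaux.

1. ~(([]b & <><>~(c | a)) -> <>(b & <>~(c | a))), w0
2. []b & <><>~(c | a), w0   [~->-rule on 1]
3. ~<>(b & <>~(c | a)), w0   [~->-rule on 1]
4. []b, w0   [&-rule on 2]
5. <><>~(c | a), w0   [&-rule on 2]
6. ~(b & <>~(c | a)), w0   [~<>-rule on 3 via w0Rw0]
7. b, w0   [[]-rule on 4 via w0Rw0]
8. ~<>~(c | a), w0   [~&-rule on 6 (branches; this branch)]
9. c | a, w0   [~<>-rule on 8 via w0Rw0]
10. a, w0   [|-rule on 9 (branches; this branch)]
11. <>~(c | a), w1   [<>-rule on 5: fresh world w1, w0Rw1]
12. ~(b & <>~(c | a)), w1   [~<>-rule on 3 via w0Rw1]
13. b, w1   [[]-rule on 4 via w0Rw1]
14. c | a, w1   [~<>-rule on 8 via w0Rw1]
15. ~<>~(c | a), w1   [~&-rule on 12 (branches; this branch)]
16. a, w1   [|-rule on 14 (branches; this branch)]
17. ~(c | a), w2   [<>-rule on 11: fresh world w2, w1Rw2]
18. ~c, w2   [~|-rule on 17]
19. ~a, w2   [~|-rule on 17]
20. c | a, w2   [~<>-rule on 15 via w1Rw2]
21. a, w2   [|-rule on 20 (branches; this branch)]
Accessibility: w0Rw0, w0Rw1, w1Rw0, w1Rw1, w1Rw2, w2Rw1, w2Rw2
Branch closes: a and ~a both at w2.
All branches of the tableau close; one closing branch shown above.

Unsatisfiable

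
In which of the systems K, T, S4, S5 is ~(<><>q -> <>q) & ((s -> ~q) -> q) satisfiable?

T-tableau for the formula:
1. ~(<><>q -> <>q) & ((s -> ~q) -> q), w0
2. ~(<><>q -> <>q), w0   [&-rule on 1]
3. (s -> ~q) -> q, w0   [&-rule on 1]
4. <><>q, w0   [~->-rule on 2]
5. ~<>q, w0   [~->-rule on 2]
6. ~q, w0   [~<>-rule on 5 via w0Rw0]
7. ~(s -> ~q), w0   [->-rule on 3 (branches; this branch)]
8. s, w0   [~->-rule on 7]
9. q, w0   [~->-rule on 7]
Accessibility: w0Rw0
Branch closes: q and ~q both at w0.
Every branch closes (one shown): unsatisfiable in T, hence also in S4, S5 (every S4/S5-frame is a T-frame).
K-tableau for the formula:
1. ~(<><>q -> <>q) & ((s -> ~q) -> q), w0
2. ~(<><>q -> <>q), w0   [&-rule on 1]
3. (s -> ~q) -> q, w0   [&-rule on 1]
4. <><>q, w0   [~->-rule on 2]
5. ~<>q, w0   [~->-rule on 2]
6. q, w0   [->-rule on 3 (branches; this branch)]
7. <>q, w1   [<>-rule on 4: fresh world w1, w0Rw1]
8. ~q, w1   [~<>-rule on 5 via w0Rw1]
9. q, w2   [<>-rule on 7: fresh world w2, w1Rw2]
Accessibility: w0Rw1, w1Rw2
Complete open branch: satisfiable in K.

K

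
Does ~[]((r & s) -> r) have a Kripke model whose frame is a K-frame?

Unsatisfiable (every branch closes)

1. ~[]((r & s) -> r), u
2. ~((r & s) -> r), v   [~[]-rule on 1: fresh world v, uRv]
3. r & s, v   [~->-rule on 2]
4. ~r, v   [~->-rule on 2]
5. r, v   [&-rule on 3]
6. s, v   [&-rule on 3]
Accessibility: uRv
Branch closes: r and ~r both at v.
Every branch closes; the branch above is one of them.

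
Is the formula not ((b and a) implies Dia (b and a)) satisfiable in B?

1. not ((b and a) implies Dia (b and a)), w0
2. b and a, w0
3. not Dia (b and a), w0
4. b, w0
5. a, w0
6. not (b and a), w0
7. not a, w0
Accessibility: w0Rw0
Branch closes: a and not a both at w0.
All branches of the tableau close; one closing branch shown above.

Unsatisfiable (every branch closes)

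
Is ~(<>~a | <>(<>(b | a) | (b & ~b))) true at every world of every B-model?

Invalid (countermodel exists)

Tableau for the negation <>~a | <>(<>(b | a) | (b & ~b)):
1. <>~a | <>(<>(b | a) | (b & ~b)), w0
2. <>(<>(b | a) | (b & ~b)), w0   [|-rule on 1 (branches; this branch)]
3. <>(b | a) | (b & ~b), w1   [<>-rule on 2: fresh world w1, w0Rw1]
4. <>(b | a), w1   [|-rule on 3 (branches; this branch)]
5. b | a, w2   [<>-rule on 4: fresh world w2, w1Rw2]
6. a, w2   [|-rule on 5 (branches; this branch)]
Accessibility: w0Rw0, w0Rw1, w1Rw0, w1Rw1, w1Rw2, w2Rw1, w2Rw2
The negation has an open branch (countermodel exists).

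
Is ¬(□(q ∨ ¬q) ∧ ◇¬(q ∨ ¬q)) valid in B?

Valid

Tableau for the negation □(q ∨ ¬q) ∧ ◇¬(q ∨ ¬q):
1. □(q ∨ ¬q) ∧ ◇¬(q ∨ ¬q), w0
2. □(q ∨ ¬q), w0
3. ◇¬(q ∨ ¬q), w0
4. q ∨ ¬q, w0
5. ¬q, w0
6. ¬(q ∨ ¬q), w1
7. ¬q, w1
8. q, w1
Accessibility: w0Rw0, w0Rw1, w1Rw0, w1Rw1
Branch closes: q and ¬q both at w1.
Every branch of the negation's tableau closes; the branch above is one of them.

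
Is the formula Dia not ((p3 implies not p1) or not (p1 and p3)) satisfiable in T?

1. Dia not ((p3 implies not p1) or not (p1 and p3)), w0
2. not ((p3 implies not p1) or not (p1 and p3)), w1   [Dia-rule on 1: fresh world w1, w0Rw1]
3. not (p3 implies not p1), w1   [neg-or-rule on 2]
4. p1 and p3, w1   [neg-or-rule on 2]
5. p3, w1   [neg-implies-rule on 3]
6. p1, w1   [neg-implies-rule on 3]
Accessibility: w0Rw0, w0Rw1, w1Rw1

Satisfiable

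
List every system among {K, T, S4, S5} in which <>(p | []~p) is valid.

T, S4, S5

T-tableau for the negation ~<>(p | []~p):
1. ~<>(p | []~p), u
2. ~(p | []~p), u   [~<>-rule on 1 via uRu]
3. ~p, u   [~|-rule on 2]
4. ~[]~p, u   [~|-rule on 2]
5. p, v   [~[]-rule on 4: fresh world v, uRv]
6. ~(p | []~p), v   [~<>-rule on 1 via uRv]
7. ~p, v   [~|-rule on 6]
8. ~[]~p, v   [~|-rule on 6]
Accessibility: uRu, uRv, vRv
Branch closes: p and ~p both at v.
Every branch closes (one shown): valid in T, hence also in S4, S5 (every theorem of T is a theorem of S4 and S5).
K-tableau for the negation ~<>(p | []~p):
1. ~<>(p | []~p), u
Complete open branch: countermodel on a K-frame, so not valid in K.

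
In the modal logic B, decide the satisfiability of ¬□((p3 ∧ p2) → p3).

Unsatisfiable

1. ¬□((p3 ∧ p2) → p3), u
2. ¬((p3 ∧ p2) → p3), v
3. p3 ∧ p2, v
4. ¬p3, v
5. p3, v
6. p2, v
Accessibility: uRu, uRv, vRu, vRv
Branch closes: p3 and ¬p3 both at v.
All branches of the tableau close; one closing branch shown above.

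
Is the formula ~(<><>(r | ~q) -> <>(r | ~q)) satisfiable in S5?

1. ~(<><>(r | ~q) -> <>(r | ~q)), u
2. <><>(r | ~q), u   [~->-rule on 1]
3. ~<>(r | ~q), u   [~->-rule on 1]
4. ~(r | ~q), u   [~<>-rule on 3 via uRu]
5. ~r, u   [~|-rule on 4]
6. q, u   [~|-rule on 4]
7. <>(r | ~q), v   [<>-rule on 2: fresh world v, uRv]
8. ~(r | ~q), v   [~<>-rule on 3 via uRv]
9. ~r, v   [~|-rule on 8]
10. q, v   [~|-rule on 8]
11. r | ~q, w   [<>-rule on 7: fresh world w, vRw]
12. ~(r | ~q), w   [~<>-rule on 3 via uRw]
13. ~r, w   [~|-rule on 12]
14. q, w   [~|-rule on 12]
15. ~q, w   [|-rule on 11 (branches; this branch)]
Accessibility: uRu, uRv, uRw, vRu, vRv, vRw, wRu, wRv, wRw
Branch closes: q and ~q both at w.
(One branch shown.) All branches close.

No, unsatisfiable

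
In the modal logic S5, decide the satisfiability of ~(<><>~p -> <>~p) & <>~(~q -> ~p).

1. ~(<><>~p -> <>~p) & <>~(~q -> ~p), 0
2. ~(<><>~p -> <>~p), 0   [&-rule on 1]
3. <>~(~q -> ~p), 0   [&-rule on 1]
4. <><>~p, 0   [~->-rule on 2]
5. ~<>~p, 0   [~->-rule on 2]
6. p, 0   [~<>-rule on 5 via 0R0]
7. ~(~q -> ~p), 1   [<>-rule on 3: fresh world 1, 0R1]
8. ~q, 1   [~->-rule on 7]
9. p, 1   [~->-rule on 7]
10. <>~p, 2   [<>-rule on 4: fresh world 2, 0R2]
11. p, 2   [~<>-rule on 5 via 0R2]
12. ~p, 3   [<>-rule on 10: fresh world 3, 2R3]
13. p, 3   [~<>-rule on 5 via 0R3]
Accessibility: 0R0, 0R1, 0R2, 0R3, 1R0, 1R1, 1R2, 1R3, 2R0, 2R1, 2R2, 2R3, 3R0, 3R1, 3R2, 3R3
Branch closes: p and ~p both at 3.
(One branch shown.) All branches close.

No, unsatisfiable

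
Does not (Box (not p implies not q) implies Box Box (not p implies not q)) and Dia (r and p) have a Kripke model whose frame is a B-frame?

1. not (Box (not p implies not q) implies Box Box (not p implies not q)) and Dia (r and p), u
2. not (Box (not p implies not q) implies Box Box (not p implies not q)), u   [and-rule on 1]
3. Dia (r and p), u   [and-rule on 1]
4. Box (not p implies not q), u   [neg-implies-rule on 2]
5. not Box Box (not p implies not q), u   [neg-implies-rule on 2]
6. not p implies not q, u   [Box-rule on 4 via uRu]
7. not q, u   [implies-rule on 6 (branches; this branch)]
8. r and p, v   [Dia-rule on 3: fresh world v, uRv]
9. r, v   [and-rule on 8]
10. p, v   [and-rule on 8]
11. not p implies not q, v   [Box-rule on 4 via uRv]
12. not q, v   [implies-rule on 11 (branches; this branch)]
13. not Box (not p implies not q), w   [neg-Box-rule on 5: fresh world w, uRw]
14. not p implies not q, w   [Box-rule on 4 via uRw]
15. not q, w   [implies-rule on 14 (branches; this branch)]
16. not (not p implies not q), x   [neg-Box-rule on 13: fresh world x, wRx]
17. not p, x   [neg-implies-rule on 16]
18. q, x   [neg-implies-rule on 16]
Accessibility: uRu, uRv, uRw, vRu, vRv, wRu, wRw, wRx, xRw, xRx

Yes, satisfiable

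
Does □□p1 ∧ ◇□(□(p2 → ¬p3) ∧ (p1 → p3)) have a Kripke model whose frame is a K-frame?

1. □□p1 ∧ ◇□(□(p2 → ¬p3) ∧ (p1 → p3)), u
2. □□p1, u   [∧-rule on 1]
3. ◇□(□(p2 → ¬p3) ∧ (p1 → p3)), u   [∧-rule on 1]
4. □(□(p2 → ¬p3) ∧ (p1 → p3)), v   [◇-rule on 3: fresh world v, uRv]
5. □p1, v   [□-rule on 2 via uRv]
Accessibility: uRv

Satisfiable (open branch found)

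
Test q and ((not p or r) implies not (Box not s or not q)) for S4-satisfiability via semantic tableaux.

1. q and ((not p or r) implies not (Box not s or not q)), u
2. q, u
3. (not p or r) implies not (Box not s or not q), u
4. not (Box not s or not q), u
5. not Box not s, u
6. s, v
Accessibility: uRu, uRv, vRv

Satisfiable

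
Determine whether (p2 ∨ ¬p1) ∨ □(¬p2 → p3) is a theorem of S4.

Invalid (countermodel exists)

Tableau for the negation ¬((p2 ∨ ¬p1) ∨ □(¬p2 → p3)):
1. ¬((p2 ∨ ¬p1) ∨ □(¬p2 → p3)), 0
2. ¬(p2 ∨ ¬p1), 0   [¬∨-rule on 1]
3. ¬□(¬p2 → p3), 0   [¬∨-rule on 1]
4. ¬p2, 0   [¬∨-rule on 2]
5. p1, 0   [¬∨-rule on 2]
6. ¬(¬p2 → p3), 1   [¬□-rule on 3: fresh world 1, 0R1]
7. ¬p2, 1   [¬→-rule on 6]
8. ¬p3, 1   [¬→-rule on 6]
Accessibility: 0R0, 0R1, 1R1
The negation has an open branch (countermodel exists).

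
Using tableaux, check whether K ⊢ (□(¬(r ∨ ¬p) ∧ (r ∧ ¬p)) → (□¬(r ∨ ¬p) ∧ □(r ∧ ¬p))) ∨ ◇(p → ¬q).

Tableau for the negation ¬((□(¬(r ∨ ¬p) ∧ (r ∧ ¬p)) → (□¬(r ∨ ¬p) ∧ □(r ∧ ¬p))) ∨ ◇(p → ¬q)):
1. ¬((□(¬(r ∨ ¬p) ∧ (r ∧ ¬p)) → (□¬(r ∨ ¬p) ∧ □(r ∧ ¬p))) ∨ ◇(p → ¬q)), w0
2. ¬(□(¬(r ∨ ¬p) ∧ (r ∧ ¬p)) → (□¬(r ∨ ¬p) ∧ □(r ∧ ¬p))), w0
3. ¬◇(p → ¬q), w0
4. □(¬(r ∨ ¬p) ∧ (r ∧ ¬p)), w0
5. ¬(□¬(r ∨ ¬p) ∧ □(r ∧ ¬p)), w0
6. ¬□(r ∧ ¬p), w0
7. ¬(r ∧ ¬p), w1
8. ¬(p → ¬q), w1
9. p, w1
10. q, w1
11. ¬(r ∨ ¬p) ∧ (r ∧ ¬p), w1
12. ¬(r ∨ ¬p), w1
13. r ∧ ¬p, w1
14. ¬r, w1
15. r, w1
16. ¬p, w1
Accessibility: w0Rw1
Branch closes: r and ¬r both at w1.
All branches of the negation close; one closing branch shown above.

Valid in K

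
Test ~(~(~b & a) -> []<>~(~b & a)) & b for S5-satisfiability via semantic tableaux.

No, unsatisfiable

1. ~(~(~b & a) -> []<>~(~b & a)) & b, 0
2. ~(~(~b & a) -> []<>~(~b & a)), 0   [&-rule on 1]
3. b, 0   [&-rule on 1]
4. ~(~b & a), 0   [~->-rule on 2]
5. ~[]<>~(~b & a), 0   [~->-rule on 2]
6. ~a, 0   [~&-rule on 4 (branches; this branch)]
7. ~<>~(~b & a), 1   [~[]-rule on 5: fresh world 1, 0R1]
8. ~b & a, 0   [~<>-rule on 7 via 1R0]
9. ~b, 0   [&-rule on 8]
10. a, 0   [&-rule on 8]
Accessibility: 0R0, 0R1, 1R0, 1R1
Branch closes: b and ~b both at 0.
(One branch shown.) All branches close.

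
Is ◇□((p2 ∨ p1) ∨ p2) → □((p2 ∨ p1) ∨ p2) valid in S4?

Tableau for the negation ¬(◇□((p2 ∨ p1) ∨ p2) → □((p2 ∨ p1) ∨ p2)):
1. ¬(◇□((p2 ∨ p1) ∨ p2) → □((p2 ∨ p1) ∨ p2)), 0
2. ◇□((p2 ∨ p1) ∨ p2), 0   [¬→-rule on 1]
3. ¬□((p2 ∨ p1) ∨ p2), 0   [¬→-rule on 1]
4. □((p2 ∨ p1) ∨ p2), 1   [◇-rule on 2: fresh world 1, 0R1]
5. (p2 ∨ p1) ∨ p2, 1   [□-rule on 4 via 1R1]
6. p2, 1   [∨-rule on 5 (branches; this branch)]
7. ¬((p2 ∨ p1) ∨ p2), 2   [¬□-rule on 3: fresh world 2, 0R2]
8. ¬(p2 ∨ p1), 2   [¬∨-rule on 7]
9. ¬p2, 2   [¬∨-rule on 7]
10. ¬p1, 2   [¬∨-rule on 8]
Accessibility: 0R0, 0R1, 0R2, 1R1, 2R2
The negation has an open branch (countermodel exists).

No, not valid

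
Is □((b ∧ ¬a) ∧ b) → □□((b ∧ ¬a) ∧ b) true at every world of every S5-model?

Tableau for the negation ¬(□((b ∧ ¬a) ∧ b) → □□((b ∧ ¬a) ∧ b)):
1. ¬(□((b ∧ ¬a) ∧ b) → □□((b ∧ ¬a) ∧ b)), w0
2. □((b ∧ ¬a) ∧ b), w0
3. ¬□□((b ∧ ¬a) ∧ b), w0
4. (b ∧ ¬a) ∧ b, w0
5. b ∧ ¬a, w0
6. b, w0
7. ¬a, w0
8. ¬□((b ∧ ¬a) ∧ b), w1
9. (b ∧ ¬a) ∧ b, w1
10. b ∧ ¬a, w1
11. b, w1
12. ¬a, w1
13. ¬((b ∧ ¬a) ∧ b), w2
14. (b ∧ ¬a) ∧ b, w2
15. b ∧ ¬a, w2
16. b, w2
17. ¬a, w2
18. ¬(b ∧ ¬a), w2
19. a, w2
Accessibility: w0Rw0, w0Rw1, w0Rw2, w1Rw0, w1Rw1, w1Rw2, w2Rw0, w2Rw1, w2Rw2
Branch closes: a and ¬a both at w2.
Every branch of the negation's tableau closes; the branch above is one of them.

Valid in S5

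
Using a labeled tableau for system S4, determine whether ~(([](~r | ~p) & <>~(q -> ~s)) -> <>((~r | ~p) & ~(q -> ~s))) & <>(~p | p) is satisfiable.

Unsatisfiable

1. ~(([](~r | ~p) & <>~(q -> ~s)) -> <>((~r | ~p) & ~(q -> ~s))) & <>(~p | p), u
2. ~(([](~r | ~p) & <>~(q -> ~s)) -> <>((~r | ~p) & ~(q -> ~s))), u   [&-rule on 1]
3. <>(~p | p), u   [&-rule on 1]
4. [](~r | ~p) & <>~(q -> ~s), u   [~->-rule on 2]
5. ~<>((~r | ~p) & ~(q -> ~s)), u   [~->-rule on 2]
6. [](~r | ~p), u   [&-rule on 4]
7. <>~(q -> ~s), u   [&-rule on 4]
8. ~((~r | ~p) & ~(q -> ~s)), u   [~<>-rule on 5 via uRu]
9. ~r | ~p, u   [[]-rule on 6 via uRu]
10. q -> ~s, u   [~&-rule on 8 (branches; this branch)]
11. ~p, u   [|-rule on 9 (branches; this branch)]
12. ~s, u   [->-rule on 10 (branches; this branch)]
13. ~p | p, v   [<>-rule on 3: fresh world v, uRv]
14. ~((~r | ~p) & ~(q -> ~s)), v   [~<>-rule on 5 via uRv]
15. ~r | ~p, v   [[]-rule on 6 via uRv]
16. p, v   [|-rule on 13 (branches; this branch)]
17. q -> ~s, v   [~&-rule on 14 (branches; this branch)]
18. ~r, v   [|-rule on 15 (branches; this branch)]
19. ~s, v   [->-rule on 17 (branches; this branch)]
20. ~(q -> ~s), w   [<>-rule on 7: fresh world w, uRw]
21. q, w   [~->-rule on 20]
22. s, w   [~->-rule on 20]
23. ~((~r | ~p) & ~(q -> ~s)), w   [~<>-rule on 5 via uRw]
24. ~r | ~p, w   [[]-rule on 6 via uRw]
25. q -> ~s, w   [~&-rule on 23 (branches; this branch)]
26. ~p, w   [|-rule on 24 (branches; this branch)]
27. ~s, w   [->-rule on 25 (branches; this branch)]
Accessibility: uRu, uRv, uRw, vRv, wRw
Branch closes: s and ~s both at w.
(One branch shown.) All branches close.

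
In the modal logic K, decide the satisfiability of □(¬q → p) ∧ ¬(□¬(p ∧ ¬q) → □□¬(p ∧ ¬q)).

Satisfiable

1. □(¬q → p) ∧ ¬(□¬(p ∧ ¬q) → □□¬(p ∧ ¬q)), u
2. □(¬q → p), u   [∧-rule on 1]
3. ¬(□¬(p ∧ ¬q) → □□¬(p ∧ ¬q)), u   [∧-rule on 1]
4. □¬(p ∧ ¬q), u   [¬→-rule on 3]
5. ¬□□¬(p ∧ ¬q), u   [¬→-rule on 3]
6. ¬□¬(p ∧ ¬q), v   [¬□-rule on 5: fresh world v, uRv]
7. ¬q → p, v   [□-rule on 2 via uRv]
8. ¬(p ∧ ¬q), v   [□-rule on 4 via uRv]
9. p, v   [→-rule on 7 (branches; this branch)]
10. q, v   [¬∧-rule on 8 (branches; this branch)]
11. p ∧ ¬q, w   [¬□-rule on 6: fresh world w, vRw]
12. p, w   [∧-rule on 11]
13. ¬q, w   [∧-rule on 11]
Accessibility: uRv, vRw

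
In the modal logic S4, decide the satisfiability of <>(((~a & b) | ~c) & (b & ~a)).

1. <>(((~a & b) | ~c) & (b & ~a)), 0
2. ((~a & b) | ~c) & (b & ~a), 1
3. (~a & b) | ~c, 1
4. b & ~a, 1
5. b, 1
6. ~a, 1
7. ~c, 1
Accessibility: 0R0, 0R1, 1R1

Satisfiable (open branch found)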